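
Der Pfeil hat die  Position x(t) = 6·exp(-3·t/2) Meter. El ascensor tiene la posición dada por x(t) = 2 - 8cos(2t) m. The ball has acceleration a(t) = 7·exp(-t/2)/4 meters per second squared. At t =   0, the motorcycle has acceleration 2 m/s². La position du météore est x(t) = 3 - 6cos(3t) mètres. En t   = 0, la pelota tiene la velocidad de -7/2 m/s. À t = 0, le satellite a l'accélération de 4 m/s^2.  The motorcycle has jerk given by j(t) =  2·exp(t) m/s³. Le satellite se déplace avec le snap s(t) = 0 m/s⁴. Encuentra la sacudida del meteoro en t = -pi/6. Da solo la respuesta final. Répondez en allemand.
Die Antwort ist 162.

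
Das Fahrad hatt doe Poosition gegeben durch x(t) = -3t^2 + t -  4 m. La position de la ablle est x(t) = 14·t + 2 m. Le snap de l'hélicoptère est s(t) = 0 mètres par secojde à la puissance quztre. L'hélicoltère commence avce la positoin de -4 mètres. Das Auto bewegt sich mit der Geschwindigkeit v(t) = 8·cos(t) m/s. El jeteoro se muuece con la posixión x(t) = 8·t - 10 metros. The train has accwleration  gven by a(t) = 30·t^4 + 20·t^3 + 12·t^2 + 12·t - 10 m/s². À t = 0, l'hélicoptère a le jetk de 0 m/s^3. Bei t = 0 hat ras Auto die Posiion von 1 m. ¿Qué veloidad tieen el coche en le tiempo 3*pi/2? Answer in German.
Aus der Gleichung für die Geschwindigkeit v(t) = 8·cos(t), setzen wir t = 3*pi/2 ein und erhalten v = 0.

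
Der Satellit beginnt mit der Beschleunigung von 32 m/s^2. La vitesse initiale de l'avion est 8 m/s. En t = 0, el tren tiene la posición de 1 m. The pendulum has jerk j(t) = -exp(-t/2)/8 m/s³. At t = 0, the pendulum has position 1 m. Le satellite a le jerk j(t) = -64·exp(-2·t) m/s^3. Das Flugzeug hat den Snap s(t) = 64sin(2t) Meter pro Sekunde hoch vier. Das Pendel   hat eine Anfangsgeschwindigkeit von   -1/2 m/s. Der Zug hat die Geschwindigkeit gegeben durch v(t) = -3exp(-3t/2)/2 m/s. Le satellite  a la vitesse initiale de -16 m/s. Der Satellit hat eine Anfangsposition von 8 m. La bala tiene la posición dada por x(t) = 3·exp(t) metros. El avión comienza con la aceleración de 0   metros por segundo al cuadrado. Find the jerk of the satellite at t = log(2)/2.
We have jerk j(t) = -64·exp(-2·t). Substituting t = log(2)/2: j(log(2)/2) = -32.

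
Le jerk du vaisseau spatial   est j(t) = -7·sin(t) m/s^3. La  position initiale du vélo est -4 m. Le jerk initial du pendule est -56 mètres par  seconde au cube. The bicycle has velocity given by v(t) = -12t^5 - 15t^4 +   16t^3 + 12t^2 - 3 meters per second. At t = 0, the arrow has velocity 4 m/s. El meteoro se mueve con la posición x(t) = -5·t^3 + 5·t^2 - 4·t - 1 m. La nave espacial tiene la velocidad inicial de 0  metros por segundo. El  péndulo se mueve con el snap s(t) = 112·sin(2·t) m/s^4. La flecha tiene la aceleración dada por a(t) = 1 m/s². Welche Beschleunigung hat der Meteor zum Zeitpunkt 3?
Wir müssen unsere Gleichung für die Position x(t) = -5·t^3 + 5·t^2 - 4·t - 1 2-mal ableiten. Mit d/dt von x(t) finden wir v(t) = -15·t^2 + 10·t - 4. Die Ableitung von der Geschwindigkeit ergibt die Beschleunigung: a(t) = 10 - 30·t. Aus der Gleichung für die Beschleunigung a(t) = 10 - 30·t, setzen wir t = 3 ein und erhalten a = -80.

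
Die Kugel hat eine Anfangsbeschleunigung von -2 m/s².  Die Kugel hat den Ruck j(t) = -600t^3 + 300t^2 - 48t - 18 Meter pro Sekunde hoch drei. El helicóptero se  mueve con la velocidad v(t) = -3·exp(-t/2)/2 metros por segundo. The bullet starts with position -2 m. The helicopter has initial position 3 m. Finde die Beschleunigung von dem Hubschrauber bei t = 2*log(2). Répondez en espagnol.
Debemos derivar nuestra ecuación de la velocidad v(t) = -3·exp(-t/2)/2 1 vez. Tomando d/dt de v(t), encontramos a(t) = 3·exp(-t/2)/4. De la ecuación de la aceleración a(t) = 3·exp(-t/2)/4, sustituimos t = 2*log(2) para obtener a = 3/8.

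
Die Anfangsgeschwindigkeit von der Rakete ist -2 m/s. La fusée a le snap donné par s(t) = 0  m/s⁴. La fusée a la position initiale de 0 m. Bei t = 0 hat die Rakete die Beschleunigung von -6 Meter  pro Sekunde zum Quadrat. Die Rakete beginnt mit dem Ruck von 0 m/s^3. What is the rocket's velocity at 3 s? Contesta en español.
Partiendo del snap s(t) = 0, tomamos 3 antiderivadas. Tomando ∫s(t)dt y aplicando j(0) = 0, encontramos j(t) = 0. Tomando ∫j(t)dt y aplicando a(0) = -6, encontramos a(t) = -6. La integral de la aceleración es la velocidad. Usando v(0) = -2, obtenemos v(t) = -6·t - 2. Usando v(t) = -6·t - 2 y sustituyendo t = 3, encontramos v = -20.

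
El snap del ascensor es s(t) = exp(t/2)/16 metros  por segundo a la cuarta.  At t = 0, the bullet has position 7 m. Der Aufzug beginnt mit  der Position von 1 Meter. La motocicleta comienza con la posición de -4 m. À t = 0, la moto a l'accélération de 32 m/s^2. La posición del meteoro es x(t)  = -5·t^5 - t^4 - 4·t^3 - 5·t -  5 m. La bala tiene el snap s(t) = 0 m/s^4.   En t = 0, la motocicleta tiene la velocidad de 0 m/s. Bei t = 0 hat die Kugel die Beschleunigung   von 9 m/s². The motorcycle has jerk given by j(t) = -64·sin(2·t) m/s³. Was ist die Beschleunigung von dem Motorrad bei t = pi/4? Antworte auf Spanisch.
Necesitamos integrar nuestra ecuación de la sacudida j(t) = -64·sin(2·t) 1 vez. Tomando ∫j(t)dt y aplicando a(0) = 32, encontramos a(t) = 32·cos(2·t). Tenemos la aceleración a(t) = 32·cos(2·t). Sustituyendo t = pi/4: a(pi/4) = 0.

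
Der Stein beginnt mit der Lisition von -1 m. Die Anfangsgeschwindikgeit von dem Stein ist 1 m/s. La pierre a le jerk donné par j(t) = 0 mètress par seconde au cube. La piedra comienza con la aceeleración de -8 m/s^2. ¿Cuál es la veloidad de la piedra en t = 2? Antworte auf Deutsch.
Wir müssen das Integral unserer Gleichung für den Ruck j(t) = 0 2-mal finden. Durch Integration von dem Ruck und Verwendung der Anfangsbedingung a(0) = -8, erhalten wir a(t) = -8. Das Integral von der Beschleunigung ist die Geschwindigkeit. Mit v(0) = 1 erhalten wir v(t) = 1 - 8·t. Aus der Gleichung für die Geschwindigkeit v(t) = 1 - 8·t, setzen wir t = 2 ein und erhalten v = -15.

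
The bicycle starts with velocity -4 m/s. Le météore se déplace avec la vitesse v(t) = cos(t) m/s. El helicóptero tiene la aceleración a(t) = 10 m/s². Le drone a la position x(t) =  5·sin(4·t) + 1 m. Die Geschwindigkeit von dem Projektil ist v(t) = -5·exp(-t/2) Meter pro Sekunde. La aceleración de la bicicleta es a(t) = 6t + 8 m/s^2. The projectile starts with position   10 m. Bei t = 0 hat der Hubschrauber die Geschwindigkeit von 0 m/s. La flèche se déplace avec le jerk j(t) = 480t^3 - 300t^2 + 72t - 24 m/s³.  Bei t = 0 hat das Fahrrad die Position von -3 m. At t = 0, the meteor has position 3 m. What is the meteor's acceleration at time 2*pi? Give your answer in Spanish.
Partiendo de la velocidad v(t) = cos(t), tomamos 1 derivada. Derivando la velocidad, obtenemos la aceleración: a(t) = -sin(t). Usando a(t) = -sin(t) y sustituyendo t = 2*pi, encontramos a = 0.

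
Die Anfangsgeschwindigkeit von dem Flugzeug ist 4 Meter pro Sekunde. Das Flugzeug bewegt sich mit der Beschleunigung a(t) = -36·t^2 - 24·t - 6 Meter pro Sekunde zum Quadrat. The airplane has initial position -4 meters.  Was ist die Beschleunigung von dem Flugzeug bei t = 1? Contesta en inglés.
Using a(t) = -36·t^2 - 24·t - 6 and substituting t = 1, we find a = -66.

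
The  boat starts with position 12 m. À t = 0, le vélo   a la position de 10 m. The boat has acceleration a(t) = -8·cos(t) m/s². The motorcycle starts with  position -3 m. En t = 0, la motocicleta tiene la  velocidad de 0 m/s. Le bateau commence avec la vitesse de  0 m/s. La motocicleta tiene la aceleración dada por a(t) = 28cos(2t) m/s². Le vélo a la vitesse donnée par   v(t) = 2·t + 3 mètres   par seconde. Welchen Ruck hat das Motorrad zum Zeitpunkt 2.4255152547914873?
Ausgehend von der Beschleunigung a(t) = 28·cos(2·t), nehmen wir 1 Ableitung. Durch Ableiten von der Beschleunigung erhalten wir den Ruck: j(t) = -56·sin(2·t). Mit j(t) = -56·sin(2·t) und Einsetzen von t = 2.4255152547914873, finden wir j = 55.4626602716339.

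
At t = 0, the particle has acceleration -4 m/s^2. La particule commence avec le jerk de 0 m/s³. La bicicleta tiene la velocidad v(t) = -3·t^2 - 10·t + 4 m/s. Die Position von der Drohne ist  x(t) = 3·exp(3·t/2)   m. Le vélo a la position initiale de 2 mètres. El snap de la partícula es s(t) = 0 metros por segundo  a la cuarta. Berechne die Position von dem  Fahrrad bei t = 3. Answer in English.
We need to integrate our velocity equation v(t) = -3·t^2 - 10·t + 4 1 time. The antiderivative of velocity is position. Using x(0) = 2, we get x(t) = -t^3 - 5·t^2 + 4·t + 2. From the given position equation x(t) = -t^3 - 5·t^2 + 4·t + 2, we substitute t = 3 to get x = -58.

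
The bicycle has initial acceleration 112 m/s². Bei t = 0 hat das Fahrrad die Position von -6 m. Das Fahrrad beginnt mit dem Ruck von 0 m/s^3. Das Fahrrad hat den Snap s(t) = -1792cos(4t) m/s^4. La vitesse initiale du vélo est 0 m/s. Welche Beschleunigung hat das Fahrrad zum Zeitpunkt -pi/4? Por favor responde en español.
Para resolver esto, necesitamos tomar 2 antiderivadas de nuestra ecuación del snap s(t) = -1792·cos(4·t). La integral del snap, con j(0) = 0, da la sacudida: j(t) = -448·sin(4·t). Tomando ∫j(t)dt y aplicando a(0) = 112, encontramos a(t) = 112·cos(4·t). Usando a(t) = 112·cos(4·t) y sustituyendo t = -pi/4, encontramos a = -112.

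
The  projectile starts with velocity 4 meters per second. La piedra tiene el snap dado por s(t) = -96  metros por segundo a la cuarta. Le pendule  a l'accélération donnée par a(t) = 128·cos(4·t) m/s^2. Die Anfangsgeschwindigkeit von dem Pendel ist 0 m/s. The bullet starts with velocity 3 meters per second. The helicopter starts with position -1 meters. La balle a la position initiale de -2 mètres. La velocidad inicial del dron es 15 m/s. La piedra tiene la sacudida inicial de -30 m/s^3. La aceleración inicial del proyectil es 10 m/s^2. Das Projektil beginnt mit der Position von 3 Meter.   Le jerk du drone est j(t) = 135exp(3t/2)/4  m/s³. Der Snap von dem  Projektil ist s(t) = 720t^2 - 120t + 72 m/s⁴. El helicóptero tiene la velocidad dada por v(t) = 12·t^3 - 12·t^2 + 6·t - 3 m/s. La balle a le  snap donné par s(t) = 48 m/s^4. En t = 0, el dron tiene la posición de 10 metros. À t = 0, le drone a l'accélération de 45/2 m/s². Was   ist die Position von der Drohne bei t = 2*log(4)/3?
Ausgehend von dem Ruck j(t) = 135·exp(3·t/2)/4, nehmen wir 3 Integrale. Mit ∫j(t)dt und Anwendung von a(0) = 45/2, finden wir a(t) = 45·exp(3·t/2)/2. Durch Integration von der Beschleunigung und Verwendung der Anfangsbedingung v(0) = 15, erhalten wir v(t) = 15·exp(3·t/2). Durch Integration von der Geschwindigkeit und Verwendung der Anfangsbedingung x(0) = 10, erhalten wir x(t) = 10·exp(3·t/2). Wir haben die Position x(t) = 10·exp(3·t/2). Durch Einsetzen von t = 2*log(4)/3: x(2*log(4)/3) = 40.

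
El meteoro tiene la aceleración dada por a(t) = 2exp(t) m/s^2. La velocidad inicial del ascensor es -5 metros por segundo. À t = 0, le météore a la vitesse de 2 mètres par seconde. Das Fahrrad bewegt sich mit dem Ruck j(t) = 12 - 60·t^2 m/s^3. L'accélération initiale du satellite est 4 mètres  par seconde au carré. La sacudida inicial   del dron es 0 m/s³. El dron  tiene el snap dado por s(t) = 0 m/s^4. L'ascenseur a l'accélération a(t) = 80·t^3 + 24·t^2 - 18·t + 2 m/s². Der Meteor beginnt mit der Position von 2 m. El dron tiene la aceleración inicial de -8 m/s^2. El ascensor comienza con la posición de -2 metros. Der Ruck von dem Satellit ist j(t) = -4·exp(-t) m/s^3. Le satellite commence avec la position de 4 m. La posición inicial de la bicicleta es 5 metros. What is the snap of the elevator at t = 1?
To solve this, we need to take 2 derivatives of our acceleration equation a(t) = 80·t^3 + 24·t^2 - 18·t + 2. Taking d/dt of a(t), we find j(t) = 240·t^2 + 48·t - 18. Differentiating jerk, we get snap: s(t) = 480·t + 48. Using s(t) = 480·t + 48 and substituting t = 1, we find s = 528.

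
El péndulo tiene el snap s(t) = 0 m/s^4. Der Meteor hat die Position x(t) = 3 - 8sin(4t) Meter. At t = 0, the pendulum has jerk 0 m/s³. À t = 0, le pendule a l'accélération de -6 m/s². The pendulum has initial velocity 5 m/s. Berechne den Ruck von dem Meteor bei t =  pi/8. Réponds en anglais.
Starting from position x(t) = 3 - 8·sin(4·t), we take 3 derivatives. Taking d/dt of x(t), we find v(t) = -32·cos(4·t). Taking d/dt of v(t), we find a(t) = 128·sin(4·t). The derivative of acceleration gives jerk: j(t) = 512·cos(4·t). We have jerk j(t) = 512·cos(4·t). Substituting t = pi/8: j(pi/8) = 0.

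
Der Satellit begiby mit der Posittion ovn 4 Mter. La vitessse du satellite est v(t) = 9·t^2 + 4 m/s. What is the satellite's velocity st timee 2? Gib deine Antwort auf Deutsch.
Aus der Gleichung für die Geschwindigkeit v(t) = 9·t^2 + 4, setzen wir t = 2 ein und erhalten v = 40.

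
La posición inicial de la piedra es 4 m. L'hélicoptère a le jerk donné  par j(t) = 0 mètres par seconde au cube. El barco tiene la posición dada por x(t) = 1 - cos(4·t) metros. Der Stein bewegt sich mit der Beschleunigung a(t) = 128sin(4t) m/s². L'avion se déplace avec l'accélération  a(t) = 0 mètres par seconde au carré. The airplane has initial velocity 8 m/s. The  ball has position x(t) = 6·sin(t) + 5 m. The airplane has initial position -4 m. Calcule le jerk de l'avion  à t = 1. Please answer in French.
Nous devons dériver notre équation de l'accélération a(t) = 0 1 fois. La dérivée de l'accélération donne le jerk: j(t) = 0. En utilisant j(t) = 0 et en substituant t = 1, nous trouvons j = 0.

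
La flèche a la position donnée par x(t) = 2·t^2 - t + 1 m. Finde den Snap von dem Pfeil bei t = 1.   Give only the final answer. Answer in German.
Bei t = 1, s = 0.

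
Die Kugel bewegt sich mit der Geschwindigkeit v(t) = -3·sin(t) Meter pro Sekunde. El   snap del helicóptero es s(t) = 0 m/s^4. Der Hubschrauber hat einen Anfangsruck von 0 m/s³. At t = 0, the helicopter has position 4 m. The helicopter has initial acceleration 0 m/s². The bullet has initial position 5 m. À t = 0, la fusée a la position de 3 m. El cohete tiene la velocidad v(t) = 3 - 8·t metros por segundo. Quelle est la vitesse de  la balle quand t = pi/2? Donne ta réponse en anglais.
Using v(t) = -3·sin(t) and substituting t = pi/2, we find v = -3.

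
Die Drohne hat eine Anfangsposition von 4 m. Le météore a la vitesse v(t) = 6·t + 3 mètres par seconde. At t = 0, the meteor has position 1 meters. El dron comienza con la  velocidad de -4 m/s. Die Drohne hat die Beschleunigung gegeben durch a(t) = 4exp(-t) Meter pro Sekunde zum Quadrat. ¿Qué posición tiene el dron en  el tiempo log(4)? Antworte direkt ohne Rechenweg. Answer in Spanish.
x(log(4)) = 1.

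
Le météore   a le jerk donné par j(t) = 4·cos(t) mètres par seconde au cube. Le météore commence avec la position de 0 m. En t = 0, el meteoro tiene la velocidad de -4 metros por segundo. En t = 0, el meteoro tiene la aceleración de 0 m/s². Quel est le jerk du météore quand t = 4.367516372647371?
Nous avons le jerk j(t) = 4·cos(t). En substituant t = 4.367516372647371: j(4.367516372647371) = -1.35230715509037.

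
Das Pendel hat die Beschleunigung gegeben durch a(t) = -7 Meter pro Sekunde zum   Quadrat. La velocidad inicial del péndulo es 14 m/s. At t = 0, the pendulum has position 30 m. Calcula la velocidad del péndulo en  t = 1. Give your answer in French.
Nous devons intégrer notre équation de l'accélération a(t) = -7 1 fois. En prenant ∫a(t)dt et en appliquant v(0) = 14, nous trouvons v(t) = 14 - 7·t. En utilisant v(t) = 14 - 7·t et en substituant t = 1, nous trouvons v = 7.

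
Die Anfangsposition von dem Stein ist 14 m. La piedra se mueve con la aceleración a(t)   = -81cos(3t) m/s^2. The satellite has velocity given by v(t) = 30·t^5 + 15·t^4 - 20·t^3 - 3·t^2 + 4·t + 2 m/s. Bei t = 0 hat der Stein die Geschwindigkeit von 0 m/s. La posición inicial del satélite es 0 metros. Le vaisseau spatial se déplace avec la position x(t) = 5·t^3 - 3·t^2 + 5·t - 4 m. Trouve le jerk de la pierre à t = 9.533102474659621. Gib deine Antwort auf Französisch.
Pour résoudre ceci, nous devons prendre 1 dérivée de notre équation de l'accélération a(t) = -81·cos(3·t). En dérivant l'accélération, nous obtenons le jerk: j(t) = 243·sin(3·t). En utilisant j(t) = 243·sin(3·t) et en substituant t = 9.533102474659621, nous trouvons j = -77.5859421351384.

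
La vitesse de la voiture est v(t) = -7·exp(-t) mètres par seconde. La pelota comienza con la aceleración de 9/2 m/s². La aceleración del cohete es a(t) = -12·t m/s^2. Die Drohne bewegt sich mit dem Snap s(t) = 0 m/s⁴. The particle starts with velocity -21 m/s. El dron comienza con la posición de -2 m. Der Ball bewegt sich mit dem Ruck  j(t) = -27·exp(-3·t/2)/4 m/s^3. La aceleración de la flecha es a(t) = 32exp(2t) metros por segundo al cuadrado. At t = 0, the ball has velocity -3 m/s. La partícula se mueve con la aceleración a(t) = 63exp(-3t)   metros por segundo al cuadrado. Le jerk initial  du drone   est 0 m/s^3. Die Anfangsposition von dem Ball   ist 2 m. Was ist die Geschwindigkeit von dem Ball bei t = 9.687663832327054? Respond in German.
Wir müssen das Integral unserer Gleichung für den Ruck j(t) = -27·exp(-3·t/2)/4 2-mal finden. Durch Integration von dem Ruck und Verwendung der Anfangsbedingung a(0) = 9/2, erhalten wir a(t) = 9·exp(-3·t/2)/2. Durch Integration von der Beschleunigung und Verwendung der Anfangsbedingung v(0) = -3, erhalten wir v(t) = -3·exp(-3·t/2). Wir haben die Geschwindigkeit v(t) = -3·exp(-3·t/2). Durch Einsetzen von t = 9.687663832327054: v(9.687663832327054) = -0.00000146613120506797.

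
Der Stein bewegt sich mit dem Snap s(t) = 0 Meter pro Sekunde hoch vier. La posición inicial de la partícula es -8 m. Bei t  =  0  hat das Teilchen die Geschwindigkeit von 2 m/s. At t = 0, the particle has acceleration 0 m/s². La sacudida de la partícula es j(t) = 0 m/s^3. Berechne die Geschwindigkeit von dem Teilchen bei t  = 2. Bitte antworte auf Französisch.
Nous devons intégrer notre équation du jerk j(t) = 0 2 fois. L'intégrale du jerk, avec a(0) = 0, donne l'accélération: a(t) = 0. En prenant ∫a(t)dt et en appliquant v(0) = 2, nous trouvons v(t) = 2. De l'équation de la vitesse v(t) = 2, nous substituons t = 2 pour obtenir v = 2.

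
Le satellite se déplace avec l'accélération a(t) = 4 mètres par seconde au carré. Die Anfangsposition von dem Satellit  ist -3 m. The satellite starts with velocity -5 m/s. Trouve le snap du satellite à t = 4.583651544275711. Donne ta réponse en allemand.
Ausgehend von der Beschleunigung a(t) = 4, nehmen wir 2 Ableitungen. Mit d/dt von a(t) finden wir j(t) = 0. Durch Ableiten von dem Ruck erhalten wir den Snap: s(t) = 0. Aus der Gleichung für den Snap s(t) = 0, setzen wir t = 4.583651544275711 ein und erhalten s = 0.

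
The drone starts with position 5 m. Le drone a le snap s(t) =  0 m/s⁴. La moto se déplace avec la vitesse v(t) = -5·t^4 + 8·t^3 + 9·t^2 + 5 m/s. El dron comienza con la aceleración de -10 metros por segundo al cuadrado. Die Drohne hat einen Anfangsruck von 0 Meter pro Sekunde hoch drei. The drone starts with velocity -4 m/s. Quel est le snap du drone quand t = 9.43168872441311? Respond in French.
En utilisant s(t) = 0 et en substituant t = 9.43168872441311, nous trouvons s = 0.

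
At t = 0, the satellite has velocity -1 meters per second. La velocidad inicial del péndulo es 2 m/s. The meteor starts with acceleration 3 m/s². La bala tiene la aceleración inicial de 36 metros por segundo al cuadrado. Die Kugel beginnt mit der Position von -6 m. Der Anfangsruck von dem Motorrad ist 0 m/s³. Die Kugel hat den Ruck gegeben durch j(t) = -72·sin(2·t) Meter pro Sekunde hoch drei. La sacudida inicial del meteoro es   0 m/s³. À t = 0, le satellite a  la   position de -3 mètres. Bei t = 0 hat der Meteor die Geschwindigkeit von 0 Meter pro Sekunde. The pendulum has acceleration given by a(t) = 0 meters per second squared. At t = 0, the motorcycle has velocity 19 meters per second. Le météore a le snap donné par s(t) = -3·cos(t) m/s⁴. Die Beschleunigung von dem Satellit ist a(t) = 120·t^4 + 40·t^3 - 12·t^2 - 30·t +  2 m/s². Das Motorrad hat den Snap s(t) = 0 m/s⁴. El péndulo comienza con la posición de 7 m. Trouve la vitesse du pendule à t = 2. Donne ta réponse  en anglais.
We must find the antiderivative of our acceleration equation a(t) = 0 1 time. The integral of acceleration, with v(0) = 2, gives velocity: v(t) = 2. Using v(t) = 2 and substituting t = 2, we find v = 2.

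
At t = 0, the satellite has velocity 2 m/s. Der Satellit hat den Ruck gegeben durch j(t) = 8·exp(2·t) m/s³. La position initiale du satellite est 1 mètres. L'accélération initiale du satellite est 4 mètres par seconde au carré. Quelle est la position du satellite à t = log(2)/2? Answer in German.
Ausgehend von dem Ruck j(t) = 8·exp(2·t), nehmen wir 3 Integrale. Mit ∫j(t)dt und Anwendung von a(0) = 4, finden wir a(t) = 4·exp(2·t). Mit ∫a(t)dt und Anwendung von v(0) = 2, finden wir v(t) = 2·exp(2·t). Mit ∫v(t)dt und Anwendung von x(0) = 1, finden wir x(t) = exp(2·t). Wir haben die Position x(t) = exp(2·t). Durch Einsetzen von t = log(2)/2: x(log(2)/2) = 2.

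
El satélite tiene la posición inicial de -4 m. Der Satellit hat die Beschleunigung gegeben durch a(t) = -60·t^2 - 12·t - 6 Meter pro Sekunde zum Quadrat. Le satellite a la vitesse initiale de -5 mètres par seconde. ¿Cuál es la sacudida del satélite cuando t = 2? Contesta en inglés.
We must differentiate our acceleration equation a(t) = -60·t^2 - 12·t - 6 1 time. The derivative of acceleration gives jerk: j(t) = -120·t - 12. Using j(t) = -120·t - 12 and substituting t = 2, we find j = -252.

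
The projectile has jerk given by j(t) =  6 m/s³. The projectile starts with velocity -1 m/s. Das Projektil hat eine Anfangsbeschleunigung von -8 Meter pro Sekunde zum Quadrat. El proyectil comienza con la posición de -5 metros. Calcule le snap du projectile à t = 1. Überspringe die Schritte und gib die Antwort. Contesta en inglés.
The snap at t = 1 is s = 0.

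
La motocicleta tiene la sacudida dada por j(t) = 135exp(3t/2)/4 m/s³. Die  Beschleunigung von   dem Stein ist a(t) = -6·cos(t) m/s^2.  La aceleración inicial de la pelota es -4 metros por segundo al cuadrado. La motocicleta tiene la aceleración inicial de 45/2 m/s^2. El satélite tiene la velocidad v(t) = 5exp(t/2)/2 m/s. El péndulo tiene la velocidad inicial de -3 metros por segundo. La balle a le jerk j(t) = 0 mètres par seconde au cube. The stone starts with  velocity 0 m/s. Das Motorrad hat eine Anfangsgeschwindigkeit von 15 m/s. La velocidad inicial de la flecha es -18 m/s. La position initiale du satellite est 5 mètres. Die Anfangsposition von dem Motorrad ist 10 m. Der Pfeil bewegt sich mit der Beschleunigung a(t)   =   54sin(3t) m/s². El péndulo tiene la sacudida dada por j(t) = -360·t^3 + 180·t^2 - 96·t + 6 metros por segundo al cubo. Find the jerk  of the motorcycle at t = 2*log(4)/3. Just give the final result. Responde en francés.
j(2*log(4)/3) = 135.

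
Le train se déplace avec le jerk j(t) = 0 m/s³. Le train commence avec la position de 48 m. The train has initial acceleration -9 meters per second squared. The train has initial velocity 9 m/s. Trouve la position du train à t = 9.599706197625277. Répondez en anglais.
To solve this, we need to take 3 antiderivatives of our jerk equation j(t) = 0. The antiderivative of jerk, with a(0) = -9, gives acceleration: a(t) = -9. The antiderivative of acceleration is velocity. Using v(0) = 9, we get v(t) = 9 - 9·t. The integral of velocity is position. Using x(0) = 48, we get x(t) = -9·t^2/2 + 9·t + 48. Using x(t) = -9·t^2/2 + 9·t + 48 and substituting t = 9.599706197625277, we find x = -280.297260084636.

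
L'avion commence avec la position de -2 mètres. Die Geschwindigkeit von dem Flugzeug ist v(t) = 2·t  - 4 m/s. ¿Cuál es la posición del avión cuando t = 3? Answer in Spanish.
Necesitamos integrar nuestra ecuación de la velocidad v(t) = 2·t - 4 1 vez. Tomando ∫v(t)dt y aplicando x(0) = -2, encontramos x(t) = t^2 - 4·t - 2. Usando x(t) = t^2 - 4·t - 2 y sustituyendo t = 3, encontramos x = -5.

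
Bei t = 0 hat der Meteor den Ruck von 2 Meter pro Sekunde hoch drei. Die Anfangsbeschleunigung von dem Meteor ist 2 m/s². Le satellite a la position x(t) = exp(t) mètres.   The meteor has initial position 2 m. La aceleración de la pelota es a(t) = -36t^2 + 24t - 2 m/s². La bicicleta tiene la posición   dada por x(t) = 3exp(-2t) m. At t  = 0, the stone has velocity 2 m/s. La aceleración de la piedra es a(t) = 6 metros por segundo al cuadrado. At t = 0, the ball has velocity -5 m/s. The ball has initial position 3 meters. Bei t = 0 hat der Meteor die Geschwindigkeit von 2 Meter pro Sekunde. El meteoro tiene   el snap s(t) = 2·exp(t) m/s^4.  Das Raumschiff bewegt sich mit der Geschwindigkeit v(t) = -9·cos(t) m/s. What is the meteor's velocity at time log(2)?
Starting from snap s(t) = 2·exp(t), we take 3 antiderivatives. The antiderivative of snap, with j(0) = 2, gives jerk: j(t) = 2·exp(t). Finding the integral of j(t) and using a(0) = 2: a(t) = 2·exp(t). Finding the integral of a(t) and using v(0) = 2: v(t) = 2·exp(t). From the given velocity equation v(t) = 2·exp(t), we substitute t = log(2) to get v = 4.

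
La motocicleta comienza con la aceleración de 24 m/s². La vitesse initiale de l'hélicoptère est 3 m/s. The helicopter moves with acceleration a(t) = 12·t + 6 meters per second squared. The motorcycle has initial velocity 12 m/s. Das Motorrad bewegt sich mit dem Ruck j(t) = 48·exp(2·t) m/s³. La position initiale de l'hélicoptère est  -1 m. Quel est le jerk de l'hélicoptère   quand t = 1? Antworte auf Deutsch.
Wir müssen unsere Gleichung für die Beschleunigung a(t) = 12·t + 6 1-mal ableiten. Durch Ableiten von der Beschleunigung erhalten wir den Ruck: j(t) = 12. Mit j(t) = 12 und Einsetzen von t = 1, finden wir j = 12.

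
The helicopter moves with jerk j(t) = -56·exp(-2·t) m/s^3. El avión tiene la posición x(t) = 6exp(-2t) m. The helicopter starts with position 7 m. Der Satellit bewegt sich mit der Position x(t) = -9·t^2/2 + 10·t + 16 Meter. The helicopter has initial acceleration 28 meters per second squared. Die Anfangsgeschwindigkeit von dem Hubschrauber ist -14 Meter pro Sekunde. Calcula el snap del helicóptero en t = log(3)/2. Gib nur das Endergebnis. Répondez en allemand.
s(log(3)/2) = 112/3.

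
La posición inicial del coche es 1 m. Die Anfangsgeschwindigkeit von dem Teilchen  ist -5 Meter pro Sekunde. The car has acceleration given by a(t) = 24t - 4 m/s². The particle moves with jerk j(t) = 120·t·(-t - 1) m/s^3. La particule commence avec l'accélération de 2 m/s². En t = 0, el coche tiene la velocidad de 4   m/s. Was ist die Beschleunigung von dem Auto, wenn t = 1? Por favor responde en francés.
De l'équation de l'accélération a(t) = 24·t - 4, nous substituons t = 1 pour obtenir a = 20.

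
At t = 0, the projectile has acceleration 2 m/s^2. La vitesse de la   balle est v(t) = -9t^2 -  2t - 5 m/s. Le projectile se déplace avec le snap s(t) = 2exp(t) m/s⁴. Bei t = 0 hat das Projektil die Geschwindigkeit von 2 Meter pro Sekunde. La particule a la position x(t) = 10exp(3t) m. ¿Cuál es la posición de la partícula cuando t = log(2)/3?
Usando x(t) = 10·exp(3·t) y sustituyendo t = log(2)/3, encontramos x = 20.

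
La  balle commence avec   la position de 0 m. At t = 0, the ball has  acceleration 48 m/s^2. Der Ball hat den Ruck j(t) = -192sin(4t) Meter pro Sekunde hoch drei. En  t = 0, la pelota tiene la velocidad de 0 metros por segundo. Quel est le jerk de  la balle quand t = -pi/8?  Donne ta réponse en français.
De l'équation du jerk j(t) = -192·sin(4·t), nous substituons t = -pi/8 pour obtenir j = 192.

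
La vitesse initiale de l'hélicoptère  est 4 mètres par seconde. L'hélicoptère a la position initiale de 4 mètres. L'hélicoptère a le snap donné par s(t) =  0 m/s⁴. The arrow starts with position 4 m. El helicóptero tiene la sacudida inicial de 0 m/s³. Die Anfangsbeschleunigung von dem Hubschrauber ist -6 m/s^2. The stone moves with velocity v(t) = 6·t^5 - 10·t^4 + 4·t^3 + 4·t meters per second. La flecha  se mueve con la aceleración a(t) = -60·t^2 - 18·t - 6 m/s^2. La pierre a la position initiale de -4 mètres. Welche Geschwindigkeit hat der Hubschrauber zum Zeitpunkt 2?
Wir müssen das Integral unserer Gleichung für den Snap s(t) = 0 3-mal finden. Durch Integration von dem Snap und Verwendung der Anfangsbedingung j(0) = 0, erhalten wir j(t) = 0. Das Integral von dem Ruck ist die Beschleunigung. Mit a(0) = -6 erhalten wir a(t) = -6. Mit ∫a(t)dt und Anwendung von v(0) = 4, finden wir v(t) = 4 - 6·t. Mit v(t) = 4 - 6·t und Einsetzen von t = 2, finden wir v = -8.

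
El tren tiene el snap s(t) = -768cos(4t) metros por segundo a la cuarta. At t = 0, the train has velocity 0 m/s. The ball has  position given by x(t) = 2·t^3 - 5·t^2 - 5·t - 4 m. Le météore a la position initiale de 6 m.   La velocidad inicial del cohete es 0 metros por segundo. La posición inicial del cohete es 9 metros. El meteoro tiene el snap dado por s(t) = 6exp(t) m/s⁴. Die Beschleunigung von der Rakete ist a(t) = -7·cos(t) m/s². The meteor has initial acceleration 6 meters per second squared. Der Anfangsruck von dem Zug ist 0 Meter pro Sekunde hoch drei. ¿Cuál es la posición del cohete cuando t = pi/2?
Debemos encontrar la antiderivada de nuestra ecuación de la aceleración a(t) = -7·cos(t) 2 veces. La antiderivada de la aceleración es la velocidad. Usando v(0) = 0, obtenemos v(t) = -7·sin(t). Tomando ∫v(t)dt y aplicando x(0) = 9, encontramos x(t) = 7·cos(t) + 2. Usando x(t) = 7·cos(t) + 2 y sustituyendo t = pi/2, encontramos x = 2.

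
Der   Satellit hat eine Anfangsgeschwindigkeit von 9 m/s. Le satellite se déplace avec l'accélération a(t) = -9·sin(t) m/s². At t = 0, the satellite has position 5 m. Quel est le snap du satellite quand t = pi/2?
Nous devons dériver notre équation de l'accélération a(t) = -9·sin(t) 2 fois. En prenant d/dt de a(t), nous trouvons j(t) = -9·cos(t). En prenant d/dt de j(t), nous trouvons s(t) = 9·sin(t). Nous avons le snap s(t) = 9·sin(t). En substituant t = pi/2: s(pi/2) = 9.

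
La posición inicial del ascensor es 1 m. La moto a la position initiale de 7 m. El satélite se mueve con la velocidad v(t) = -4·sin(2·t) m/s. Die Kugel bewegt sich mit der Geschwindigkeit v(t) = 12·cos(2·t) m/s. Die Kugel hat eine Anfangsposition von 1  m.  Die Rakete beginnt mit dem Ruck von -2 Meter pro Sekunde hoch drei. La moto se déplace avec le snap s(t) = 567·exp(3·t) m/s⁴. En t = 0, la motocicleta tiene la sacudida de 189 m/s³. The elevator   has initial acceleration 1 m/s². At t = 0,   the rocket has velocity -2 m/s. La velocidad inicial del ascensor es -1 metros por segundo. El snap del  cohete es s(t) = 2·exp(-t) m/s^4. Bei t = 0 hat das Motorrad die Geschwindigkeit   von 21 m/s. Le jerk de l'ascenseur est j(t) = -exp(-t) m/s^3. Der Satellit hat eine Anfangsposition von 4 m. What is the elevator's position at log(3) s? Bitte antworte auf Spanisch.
Necesitamos integrar nuestra ecuación de la sacudida j(t) = -exp(-t) 3 veces. Integrando la sacudida y usando la condición inicial a(0) = 1, obtenemos a(t) = exp(-t). La integral de la aceleración es la velocidad. Usando v(0) = -1, obtenemos v(t) = -exp(-t). La integral de la velocidad es la posición. Usando x(0) = 1, obtenemos x(t) = exp(-t). De la ecuación de la posición x(t) = exp(-t), sustituimos t = log(3) para obtener x = 1/3.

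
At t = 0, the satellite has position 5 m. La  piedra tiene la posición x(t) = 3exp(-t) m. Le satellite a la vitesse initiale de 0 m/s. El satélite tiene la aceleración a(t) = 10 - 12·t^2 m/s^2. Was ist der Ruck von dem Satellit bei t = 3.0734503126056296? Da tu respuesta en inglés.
Starting from acceleration a(t) = 10 - 12·t^2, we take 1 derivative. Differentiating acceleration, we get jerk: j(t) = -24·t. Using j(t) = -24·t and substituting t = 3.0734503126056296, we find j = -73.7628075025351.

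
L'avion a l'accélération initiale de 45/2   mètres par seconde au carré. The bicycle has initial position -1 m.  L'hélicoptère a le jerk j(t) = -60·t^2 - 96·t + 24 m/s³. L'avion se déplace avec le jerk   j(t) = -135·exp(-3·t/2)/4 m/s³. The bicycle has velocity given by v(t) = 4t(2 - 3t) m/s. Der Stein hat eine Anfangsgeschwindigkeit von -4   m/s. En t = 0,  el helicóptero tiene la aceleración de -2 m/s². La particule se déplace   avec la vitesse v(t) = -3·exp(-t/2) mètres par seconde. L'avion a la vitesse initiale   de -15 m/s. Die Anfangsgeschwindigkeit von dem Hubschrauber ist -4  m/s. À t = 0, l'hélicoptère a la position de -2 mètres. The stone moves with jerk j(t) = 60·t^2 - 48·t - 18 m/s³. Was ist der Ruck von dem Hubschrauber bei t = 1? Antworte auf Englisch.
Using j(t) = -60·t^2 - 96·t + 24 and substituting t = 1, we find j = -132.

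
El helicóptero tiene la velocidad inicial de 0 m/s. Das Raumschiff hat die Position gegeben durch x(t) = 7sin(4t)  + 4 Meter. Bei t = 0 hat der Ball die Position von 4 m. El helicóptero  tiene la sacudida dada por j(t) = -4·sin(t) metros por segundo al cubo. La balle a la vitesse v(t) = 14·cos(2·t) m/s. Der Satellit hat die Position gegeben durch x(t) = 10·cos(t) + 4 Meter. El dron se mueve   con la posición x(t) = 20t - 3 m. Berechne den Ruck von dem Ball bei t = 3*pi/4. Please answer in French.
Pour résoudre ceci, nous devons prendre 2 dérivées de notre équation de la vitesse v(t) = 14·cos(2·t). En dérivant la vitesse, nous obtenons l'accélération: a(t) = -28·sin(2·t). La dérivée de l'accélération donne le jerk: j(t) = -56·cos(2·t). En utilisant j(t) = -56·cos(2·t) et en substituant t = 3*pi/4, nous trouvons j = 0.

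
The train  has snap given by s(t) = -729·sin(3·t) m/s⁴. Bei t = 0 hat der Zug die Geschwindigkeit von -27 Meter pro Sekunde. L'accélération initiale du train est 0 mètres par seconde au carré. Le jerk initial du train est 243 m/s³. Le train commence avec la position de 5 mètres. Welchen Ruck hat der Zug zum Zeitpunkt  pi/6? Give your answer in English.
To solve this, we need to take 1 antiderivative of our snap equation s(t) = -729·sin(3·t). The integral of snap is jerk. Using j(0) = 243, we get j(t) = 243·cos(3·t). From the given jerk equation j(t) = 243·cos(3·t), we substitute t = pi/6 to get j = 0.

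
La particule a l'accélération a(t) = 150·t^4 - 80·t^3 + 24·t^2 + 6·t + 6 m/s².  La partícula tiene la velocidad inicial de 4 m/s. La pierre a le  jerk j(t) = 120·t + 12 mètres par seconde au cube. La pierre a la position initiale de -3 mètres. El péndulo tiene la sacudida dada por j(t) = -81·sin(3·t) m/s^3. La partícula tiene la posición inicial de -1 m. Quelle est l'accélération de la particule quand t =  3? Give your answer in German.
Wir haben die Beschleunigung a(t) = 150·t^4 - 80·t^3 + 24·t^2 + 6·t + 6. Durch Einsetzen von t = 3: a(3) = 10230.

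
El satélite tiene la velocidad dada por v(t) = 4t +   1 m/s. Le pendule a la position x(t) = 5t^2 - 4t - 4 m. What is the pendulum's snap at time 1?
To solve this, we need to take 4 derivatives of our position equation x(t) = 5·t^2 - 4·t - 4. The derivative of position gives velocity: v(t) = 10·t - 4. Taking d/dt of v(t), we find a(t) = 10. Taking d/dt of a(t), we find j(t) = 0. The derivative of jerk gives snap: s(t) = 0. Using s(t) = 0 and substituting t = 1, we find s = 0.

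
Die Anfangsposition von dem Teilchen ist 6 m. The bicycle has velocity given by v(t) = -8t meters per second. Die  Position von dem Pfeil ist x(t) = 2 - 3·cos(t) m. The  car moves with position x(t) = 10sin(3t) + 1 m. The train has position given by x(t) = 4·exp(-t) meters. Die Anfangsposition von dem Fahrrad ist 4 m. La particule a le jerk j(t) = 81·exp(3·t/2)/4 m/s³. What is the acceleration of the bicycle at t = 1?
We must differentiate our velocity equation v(t) = -8·t 1 time. Taking d/dt of v(t), we find a(t) = -8. Using a(t) = -8 and substituting t = 1, we find a = -8.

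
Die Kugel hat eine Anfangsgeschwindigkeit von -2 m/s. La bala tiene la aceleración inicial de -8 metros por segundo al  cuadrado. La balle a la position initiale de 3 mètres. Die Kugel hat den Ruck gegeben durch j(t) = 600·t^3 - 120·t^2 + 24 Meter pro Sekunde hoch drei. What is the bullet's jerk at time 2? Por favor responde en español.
Tenemos la sacudida j(t) = 600·t^3 - 120·t^2 + 24. Sustituyendo t = 2: j(2) = 4344.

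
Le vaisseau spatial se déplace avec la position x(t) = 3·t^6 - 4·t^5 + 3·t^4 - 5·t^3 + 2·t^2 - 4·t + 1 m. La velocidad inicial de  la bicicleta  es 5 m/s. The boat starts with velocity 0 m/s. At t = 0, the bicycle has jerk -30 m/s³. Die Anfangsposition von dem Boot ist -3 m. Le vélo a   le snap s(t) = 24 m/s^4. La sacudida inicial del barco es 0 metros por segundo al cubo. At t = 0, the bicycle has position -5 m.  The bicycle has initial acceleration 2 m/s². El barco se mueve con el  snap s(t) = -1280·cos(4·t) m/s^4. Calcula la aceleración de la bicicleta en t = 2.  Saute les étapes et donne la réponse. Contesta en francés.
À t = 2, a = -10.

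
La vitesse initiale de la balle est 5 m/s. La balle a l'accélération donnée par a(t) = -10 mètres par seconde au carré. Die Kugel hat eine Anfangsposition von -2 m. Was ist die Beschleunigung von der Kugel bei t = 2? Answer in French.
Nous avons l'accélération a(t) = -10. En substituant t = 2: a(2) = -10.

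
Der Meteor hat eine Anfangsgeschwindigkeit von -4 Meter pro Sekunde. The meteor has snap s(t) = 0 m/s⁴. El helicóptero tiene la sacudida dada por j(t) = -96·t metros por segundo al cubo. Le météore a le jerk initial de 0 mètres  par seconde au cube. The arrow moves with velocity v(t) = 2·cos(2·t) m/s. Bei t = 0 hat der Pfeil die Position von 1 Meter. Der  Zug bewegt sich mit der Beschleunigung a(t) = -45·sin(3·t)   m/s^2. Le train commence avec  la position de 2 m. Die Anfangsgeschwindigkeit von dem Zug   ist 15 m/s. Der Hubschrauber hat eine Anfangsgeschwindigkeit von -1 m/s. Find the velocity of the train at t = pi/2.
To solve this, we need to take 1 antiderivative of our acceleration equation a(t) = -45·sin(3·t). Integrating acceleration and using the initial condition v(0) = 15, we get v(t) = 15·cos(3·t). From the given velocity equation v(t) = 15·cos(3·t), we substitute t = pi/2 to get v = 0.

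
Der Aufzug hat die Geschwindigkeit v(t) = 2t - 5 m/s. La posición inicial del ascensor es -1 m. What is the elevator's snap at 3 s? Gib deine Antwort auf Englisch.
We must differentiate our velocity equation v(t) = 2·t - 5 3 times. Taking d/dt of v(t), we find a(t) = 2. Differentiating acceleration, we get jerk: j(t) = 0. Differentiating jerk, we get snap: s(t) = 0. Using s(t) = 0 and substituting t = 3, we find s = 0.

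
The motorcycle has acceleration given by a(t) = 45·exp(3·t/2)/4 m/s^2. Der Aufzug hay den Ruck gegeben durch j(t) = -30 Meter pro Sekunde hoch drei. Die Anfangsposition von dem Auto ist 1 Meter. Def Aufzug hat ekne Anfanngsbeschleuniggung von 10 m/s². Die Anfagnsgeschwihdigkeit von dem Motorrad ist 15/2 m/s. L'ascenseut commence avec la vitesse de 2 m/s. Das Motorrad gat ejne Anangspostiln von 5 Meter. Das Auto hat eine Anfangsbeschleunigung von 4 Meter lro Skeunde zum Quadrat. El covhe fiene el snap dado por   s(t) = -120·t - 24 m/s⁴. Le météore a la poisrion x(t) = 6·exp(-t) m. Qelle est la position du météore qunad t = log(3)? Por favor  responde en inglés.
We have position x(t) = 6·exp(-t). Substituting t = log(3): x(log(3)) = 2.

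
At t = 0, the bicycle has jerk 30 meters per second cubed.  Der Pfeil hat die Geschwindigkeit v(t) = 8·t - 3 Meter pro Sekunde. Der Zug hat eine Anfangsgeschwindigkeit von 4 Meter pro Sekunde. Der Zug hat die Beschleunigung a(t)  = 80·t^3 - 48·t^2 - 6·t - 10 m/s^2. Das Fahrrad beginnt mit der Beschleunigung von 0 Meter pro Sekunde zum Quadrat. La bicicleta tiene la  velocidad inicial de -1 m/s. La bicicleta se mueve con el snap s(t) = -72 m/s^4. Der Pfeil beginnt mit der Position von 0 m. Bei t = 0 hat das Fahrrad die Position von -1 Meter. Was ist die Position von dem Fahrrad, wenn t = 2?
Um dies zu lösen, müssen wir 4 Integrale unserer Gleichung für den Snap s(t) = -72 finden. Die Stammfunktion von dem Snap ist der Ruck. Mit j(0) = 30 erhalten wir j(t) = 30 - 72·t. Die Stammfunktion von dem Ruck, mit a(0) = 0, ergibt die Beschleunigung: a(t) = 6·t·(5 - 6·t). Mit ∫a(t)dt und Anwendung von v(0) = -1, finden wir v(t) = -12·t^3 + 15·t^2 - 1. Die Stammfunktion von der Geschwindigkeit ist die Position. Mit x(0) = -1 erhalten wir x(t) = -3·t^4 + 5·t^3 - t - 1. Mit x(t) = -3·t^4 + 5·t^3 - t - 1 und Einsetzen von t = 2, finden wir x = -11.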